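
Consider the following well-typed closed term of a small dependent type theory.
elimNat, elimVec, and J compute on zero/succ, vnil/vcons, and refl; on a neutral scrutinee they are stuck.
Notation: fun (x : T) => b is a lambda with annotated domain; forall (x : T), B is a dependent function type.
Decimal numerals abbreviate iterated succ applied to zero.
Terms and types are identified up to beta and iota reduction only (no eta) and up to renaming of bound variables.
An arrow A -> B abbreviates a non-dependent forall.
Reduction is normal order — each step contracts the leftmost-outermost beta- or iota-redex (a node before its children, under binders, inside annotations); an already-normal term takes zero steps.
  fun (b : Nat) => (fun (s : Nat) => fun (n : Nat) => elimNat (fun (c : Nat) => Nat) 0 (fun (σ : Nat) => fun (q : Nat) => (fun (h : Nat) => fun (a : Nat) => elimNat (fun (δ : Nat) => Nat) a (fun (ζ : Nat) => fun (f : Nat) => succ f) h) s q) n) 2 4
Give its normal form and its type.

resulting normal form:
  fun (b : Nat) => 8
the term's type:
  Nat -> Nat
observation: the leftmost-outermost redex is a beta-redex, and normalization takes 51 steps.


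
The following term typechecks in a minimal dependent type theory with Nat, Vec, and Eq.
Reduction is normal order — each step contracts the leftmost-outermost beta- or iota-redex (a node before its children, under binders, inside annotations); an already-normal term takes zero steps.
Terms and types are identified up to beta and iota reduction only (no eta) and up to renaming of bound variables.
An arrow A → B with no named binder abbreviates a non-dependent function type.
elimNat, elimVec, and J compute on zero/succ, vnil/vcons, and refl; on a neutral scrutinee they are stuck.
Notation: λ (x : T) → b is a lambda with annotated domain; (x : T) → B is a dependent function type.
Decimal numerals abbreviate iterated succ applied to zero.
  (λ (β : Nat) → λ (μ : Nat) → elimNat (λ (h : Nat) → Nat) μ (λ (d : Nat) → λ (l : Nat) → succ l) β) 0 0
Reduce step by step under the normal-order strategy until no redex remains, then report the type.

reduction (normal order):
  (λ (β : Nat) → λ (μ : Nat) → elimNat (λ (h : Nat) → Nat) μ (λ (d : Nat) → λ (l : Nat) → succ l) β) 0 0
  ~> (λ (β : Nat) → elimNat (λ (μ : Nat) → Nat) β (λ (h : Nat) → λ (d : Nat) → succ d) 0) 0
  ~> elimNat (λ (β : Nat) → Nat) 0 (λ (μ : Nat) → λ (h : Nat) → succ h) 0
  ~> 0
type:
  Nat


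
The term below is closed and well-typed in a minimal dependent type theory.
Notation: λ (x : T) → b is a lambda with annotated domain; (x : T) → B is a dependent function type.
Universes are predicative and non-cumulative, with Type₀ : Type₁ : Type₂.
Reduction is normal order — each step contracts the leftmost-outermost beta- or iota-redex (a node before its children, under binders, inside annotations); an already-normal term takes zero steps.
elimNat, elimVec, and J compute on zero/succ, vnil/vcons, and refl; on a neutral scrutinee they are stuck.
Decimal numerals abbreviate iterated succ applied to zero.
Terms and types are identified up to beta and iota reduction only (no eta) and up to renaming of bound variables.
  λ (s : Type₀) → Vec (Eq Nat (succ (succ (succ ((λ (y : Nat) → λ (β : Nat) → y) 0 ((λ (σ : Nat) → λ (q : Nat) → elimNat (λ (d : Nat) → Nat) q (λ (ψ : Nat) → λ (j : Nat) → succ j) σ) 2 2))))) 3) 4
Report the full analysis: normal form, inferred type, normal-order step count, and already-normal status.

reduced normal form:
  λ (s : Type₀) → Vec (Eq Nat 3 3) 4
type:
  (s : Type₀) → Type₀
reduction steps (normal order): 2
term was already normal: no
first redex: a beta-redex


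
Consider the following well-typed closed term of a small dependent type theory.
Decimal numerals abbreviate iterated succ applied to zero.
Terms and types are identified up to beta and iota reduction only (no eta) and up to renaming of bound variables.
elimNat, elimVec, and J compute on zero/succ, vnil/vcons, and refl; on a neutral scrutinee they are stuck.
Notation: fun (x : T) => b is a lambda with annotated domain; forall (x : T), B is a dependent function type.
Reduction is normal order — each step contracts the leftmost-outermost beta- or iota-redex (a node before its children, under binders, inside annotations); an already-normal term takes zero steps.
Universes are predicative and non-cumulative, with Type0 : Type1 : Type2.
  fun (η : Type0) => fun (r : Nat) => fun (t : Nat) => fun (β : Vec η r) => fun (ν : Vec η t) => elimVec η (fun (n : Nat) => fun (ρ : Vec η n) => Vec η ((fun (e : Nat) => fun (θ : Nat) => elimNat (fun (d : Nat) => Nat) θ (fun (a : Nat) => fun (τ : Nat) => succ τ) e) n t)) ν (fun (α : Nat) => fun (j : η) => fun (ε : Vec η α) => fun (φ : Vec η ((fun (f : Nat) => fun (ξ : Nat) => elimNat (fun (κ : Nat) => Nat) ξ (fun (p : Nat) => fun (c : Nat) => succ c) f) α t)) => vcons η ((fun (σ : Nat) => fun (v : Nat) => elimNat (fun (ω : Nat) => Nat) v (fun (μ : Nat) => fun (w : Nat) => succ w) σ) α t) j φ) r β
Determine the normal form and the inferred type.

resulting normal form:
  fun (η : Type0) => fun (r : Nat) => fun (t : Nat) => fun (β : Vec η r) => fun (ν : Vec η t) => elimVec η (fun (n : Nat) => fun (ρ : Vec η n) => Vec η (elimNat (fun (e : Nat) => Nat) t (fun (θ : Nat) => fun (d : Nat) => succ d) n)) ν (fun (a : Nat) => fun (τ : η) => fun (α : Vec η a) => fun (j : Vec η (elimNat (fun (ε : Nat) => Nat) t (fun (φ : Nat) => fun (f : Nat) => succ f) a)) => vcons η (elimNat (fun (ξ : Nat) => Nat) t (fun (κ : Nat) => fun (p : Nat) => succ p) a) τ j) r β
inferred type:
  forall (η : Type0), forall (r : Nat), forall (t : Nat), forall (β : Vec η r), forall (ν : Vec η t), Vec η (elimNat (fun (n : Nat) => Nat) t (fun (ρ : Nat) => fun (e : Nat) => succ e) r)


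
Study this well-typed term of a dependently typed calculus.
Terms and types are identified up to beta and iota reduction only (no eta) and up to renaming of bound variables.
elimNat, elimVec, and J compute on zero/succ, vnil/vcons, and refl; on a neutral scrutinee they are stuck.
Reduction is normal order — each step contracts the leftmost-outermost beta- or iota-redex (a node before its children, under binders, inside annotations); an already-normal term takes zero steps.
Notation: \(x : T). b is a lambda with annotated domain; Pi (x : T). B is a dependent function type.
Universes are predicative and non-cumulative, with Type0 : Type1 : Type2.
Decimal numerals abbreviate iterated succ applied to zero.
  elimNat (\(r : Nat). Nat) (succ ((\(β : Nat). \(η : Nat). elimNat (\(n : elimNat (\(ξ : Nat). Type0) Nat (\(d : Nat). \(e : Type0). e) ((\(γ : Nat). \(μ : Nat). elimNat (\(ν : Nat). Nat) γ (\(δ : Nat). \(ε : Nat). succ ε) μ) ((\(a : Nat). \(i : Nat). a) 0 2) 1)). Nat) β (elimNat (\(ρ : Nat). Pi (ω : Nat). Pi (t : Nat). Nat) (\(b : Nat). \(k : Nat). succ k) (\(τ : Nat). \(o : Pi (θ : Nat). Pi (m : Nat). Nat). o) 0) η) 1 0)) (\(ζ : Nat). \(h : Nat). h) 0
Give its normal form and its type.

normal form:
  2
the term's type:
  Nat


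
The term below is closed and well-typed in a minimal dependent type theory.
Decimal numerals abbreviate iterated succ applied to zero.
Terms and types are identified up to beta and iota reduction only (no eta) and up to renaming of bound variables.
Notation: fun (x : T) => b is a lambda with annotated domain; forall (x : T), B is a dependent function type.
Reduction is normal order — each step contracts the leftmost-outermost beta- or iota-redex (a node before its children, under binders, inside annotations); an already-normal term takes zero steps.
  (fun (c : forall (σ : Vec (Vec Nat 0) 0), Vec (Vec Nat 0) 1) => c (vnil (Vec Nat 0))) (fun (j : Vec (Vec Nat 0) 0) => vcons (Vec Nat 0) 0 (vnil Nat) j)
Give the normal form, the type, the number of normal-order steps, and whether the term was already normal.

normal form:
  vcons (Vec Nat 0) 0 (vnil Nat) (vnil (Vec Nat 0))
type:
  Vec (Vec Nat 0) 1
steps to reach normal form (normal order): 2
already normal: no
first contracted redex: a beta-redex


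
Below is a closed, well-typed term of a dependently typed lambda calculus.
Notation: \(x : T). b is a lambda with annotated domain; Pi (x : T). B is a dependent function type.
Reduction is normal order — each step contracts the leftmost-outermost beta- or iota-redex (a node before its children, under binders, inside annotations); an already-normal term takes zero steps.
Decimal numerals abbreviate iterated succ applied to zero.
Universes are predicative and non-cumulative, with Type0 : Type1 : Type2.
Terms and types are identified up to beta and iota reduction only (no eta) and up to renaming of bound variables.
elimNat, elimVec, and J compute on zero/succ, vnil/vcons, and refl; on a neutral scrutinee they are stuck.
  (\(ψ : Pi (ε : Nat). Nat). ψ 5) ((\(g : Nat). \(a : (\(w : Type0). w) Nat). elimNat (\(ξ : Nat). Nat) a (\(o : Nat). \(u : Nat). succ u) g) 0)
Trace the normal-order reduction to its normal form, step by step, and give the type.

reduction (normal order):
  (\(ψ : Pi (ε : Nat). Nat). ψ 5) ((\(g : Nat). \(a : (\(w : Type0). w) Nat). elimNat (\(ξ : Nat). Nat) a (\(o : Nat). \(u : Nat). succ u) g) 0)
  ~> (\(ψ : Nat). \(ε : (\(g : Type0). g) Nat). elimNat (\(a : Nat). Nat) ε (\(w : Nat). \(ξ : Nat). succ ξ) ψ) 0 5
  ~> (\(ψ : (\(ε : Type0). ε) Nat). elimNat (\(g : Nat). Nat) ψ (\(a : Nat). \(w : Nat). succ w) 0) 5
  ~> elimNat (\(ψ : Nat). Nat) 5 (\(ε : Nat). \(g : Nat). succ g) 0
  ~> 5
inferred type:
  Nat


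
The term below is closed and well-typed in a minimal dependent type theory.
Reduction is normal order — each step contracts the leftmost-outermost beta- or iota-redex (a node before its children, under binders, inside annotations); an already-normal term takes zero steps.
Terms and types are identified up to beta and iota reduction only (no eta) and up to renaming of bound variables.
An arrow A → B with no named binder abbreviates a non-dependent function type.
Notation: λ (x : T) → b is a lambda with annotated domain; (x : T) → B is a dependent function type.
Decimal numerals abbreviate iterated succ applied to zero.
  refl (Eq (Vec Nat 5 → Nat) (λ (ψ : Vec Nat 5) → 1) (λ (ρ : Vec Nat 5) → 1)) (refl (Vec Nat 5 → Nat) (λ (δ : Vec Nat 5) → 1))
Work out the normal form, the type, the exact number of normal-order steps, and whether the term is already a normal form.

resulting normal form:
  refl (Eq (Vec Nat 5 → Nat) (λ (ψ : Vec Nat 5) → 1) (λ (ρ : Vec Nat 5) → 1)) (refl (Vec Nat 5 → Nat) (λ (δ : Vec Nat 5) → 1))
inferred type:
  Eq (Eq (Vec Nat 5 → Nat) (λ (ψ : Vec Nat 5) → 1) (λ (ρ : Vec Nat 5) → 1)) (refl (Vec Nat 5 → Nat) (λ (δ : Vec Nat 5) → 1)) (refl (Vec Nat 5 → Nat) (λ (v : Vec Nat 5) → 1))
steps to reach normal form (normal order): 0
already normal: yes


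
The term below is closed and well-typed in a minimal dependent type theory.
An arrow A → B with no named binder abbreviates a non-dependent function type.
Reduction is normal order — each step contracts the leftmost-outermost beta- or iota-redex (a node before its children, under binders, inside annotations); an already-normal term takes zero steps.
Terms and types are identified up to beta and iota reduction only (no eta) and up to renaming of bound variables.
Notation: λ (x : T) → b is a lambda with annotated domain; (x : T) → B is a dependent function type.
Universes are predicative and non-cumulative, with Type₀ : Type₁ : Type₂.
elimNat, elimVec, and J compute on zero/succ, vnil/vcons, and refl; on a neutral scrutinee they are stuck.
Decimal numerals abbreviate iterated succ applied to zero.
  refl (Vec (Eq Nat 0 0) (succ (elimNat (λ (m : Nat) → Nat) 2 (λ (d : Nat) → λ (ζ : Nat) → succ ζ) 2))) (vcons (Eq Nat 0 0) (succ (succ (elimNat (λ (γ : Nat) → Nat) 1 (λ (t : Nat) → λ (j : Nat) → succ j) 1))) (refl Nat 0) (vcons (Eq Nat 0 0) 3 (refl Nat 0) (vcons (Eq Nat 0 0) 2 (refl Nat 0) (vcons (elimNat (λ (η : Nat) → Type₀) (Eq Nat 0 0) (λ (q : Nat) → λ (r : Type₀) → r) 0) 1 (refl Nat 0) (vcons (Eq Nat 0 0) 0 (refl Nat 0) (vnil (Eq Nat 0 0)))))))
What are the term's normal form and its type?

reduced normal form:
  refl (Vec (Eq Nat 0 0) 5) (vcons (Eq Nat 0 0) 4 (refl Nat 0) (vcons (Eq Nat 0 0) 3 (refl Nat 0) (vcons (Eq Nat 0 0) 2 (refl Nat 0) (vcons (Eq Nat 0 0) 1 (refl Nat 0) (vcons (Eq Nat 0 0) 0 (refl Nat 0) (vnil (Eq Nat 0 0)))))))
inferred type:
  Eq (Vec (Eq Nat 0 0) 5) (vcons (Eq Nat 0 0) 4 (refl Nat 0) (vcons (Eq Nat 0 0) 3 (refl Nat 0) (vcons (Eq Nat 0 0) 2 (refl Nat 0) (vcons (Eq Nat 0 0) 1 (refl Nat 0) (vcons (Eq Nat 0 0) 0 (refl Nat 0) (vnil (Eq Nat 0 0))))))) (vcons (Eq Nat 0 0) 4 (refl Nat 0) (vcons (Eq Nat 0 0) 3 (refl Nat 0) (vcons (Eq Nat 0 0) 2 (refl Nat 0) (vcons (Eq Nat 0 0) 1 (refl Nat 0) (vcons (Eq Nat 0 0) 0 (refl Nat 0) (vnil (Eq Nat 0 0)))))))
observation: 12 normal-order steps separate the term from its normal form.


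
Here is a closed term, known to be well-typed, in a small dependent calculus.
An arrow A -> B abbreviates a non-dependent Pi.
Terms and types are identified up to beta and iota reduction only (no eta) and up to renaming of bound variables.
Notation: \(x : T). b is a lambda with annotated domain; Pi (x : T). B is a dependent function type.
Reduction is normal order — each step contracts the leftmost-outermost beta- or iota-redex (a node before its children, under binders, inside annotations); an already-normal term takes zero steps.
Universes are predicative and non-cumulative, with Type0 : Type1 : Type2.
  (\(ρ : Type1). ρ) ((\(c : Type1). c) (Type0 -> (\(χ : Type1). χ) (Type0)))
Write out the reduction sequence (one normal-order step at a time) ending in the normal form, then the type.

reduction (normal order):
  (\(ρ : Type1). ρ) ((\(c : Type1). c) (Type0 -> (\(χ : Type1). χ) (Type0)))
  ~> (\(ρ : Type1). ρ) (Type0 -> (\(c : Type1). c) (Type0))
  ~> Type0 -> (\(ρ : Type1). ρ) (Type0)
  ~> Type0 -> Type0
the term's type:
  Type1


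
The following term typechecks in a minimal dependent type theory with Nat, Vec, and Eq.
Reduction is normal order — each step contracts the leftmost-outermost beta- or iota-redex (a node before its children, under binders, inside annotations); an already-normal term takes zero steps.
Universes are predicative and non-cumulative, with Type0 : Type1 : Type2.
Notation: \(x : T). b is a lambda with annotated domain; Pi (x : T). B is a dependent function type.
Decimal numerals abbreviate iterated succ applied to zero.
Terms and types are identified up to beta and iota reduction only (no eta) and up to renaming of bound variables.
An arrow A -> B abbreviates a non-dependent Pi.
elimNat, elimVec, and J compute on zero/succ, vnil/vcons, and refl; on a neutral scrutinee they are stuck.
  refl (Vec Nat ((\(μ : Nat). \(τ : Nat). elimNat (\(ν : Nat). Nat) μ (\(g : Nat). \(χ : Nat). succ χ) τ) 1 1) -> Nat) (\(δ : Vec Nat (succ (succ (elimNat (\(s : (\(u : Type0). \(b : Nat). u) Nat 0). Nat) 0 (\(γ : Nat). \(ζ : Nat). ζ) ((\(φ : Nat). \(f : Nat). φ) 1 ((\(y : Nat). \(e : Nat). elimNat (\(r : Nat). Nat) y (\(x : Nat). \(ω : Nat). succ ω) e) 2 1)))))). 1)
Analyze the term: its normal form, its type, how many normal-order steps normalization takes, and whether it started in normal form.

resulting normal form:
  refl (Vec Nat 2 -> Nat) (\(μ : Vec Nat 2). 1)
the term's type:
  Eq (Vec Nat 2 -> Nat) (\(μ : Vec Nat 2). 1) (\(τ : Vec Nat 2). 1)
steps to reach normal form (normal order): 14
started in normal form: no
first redex: a beta-redex


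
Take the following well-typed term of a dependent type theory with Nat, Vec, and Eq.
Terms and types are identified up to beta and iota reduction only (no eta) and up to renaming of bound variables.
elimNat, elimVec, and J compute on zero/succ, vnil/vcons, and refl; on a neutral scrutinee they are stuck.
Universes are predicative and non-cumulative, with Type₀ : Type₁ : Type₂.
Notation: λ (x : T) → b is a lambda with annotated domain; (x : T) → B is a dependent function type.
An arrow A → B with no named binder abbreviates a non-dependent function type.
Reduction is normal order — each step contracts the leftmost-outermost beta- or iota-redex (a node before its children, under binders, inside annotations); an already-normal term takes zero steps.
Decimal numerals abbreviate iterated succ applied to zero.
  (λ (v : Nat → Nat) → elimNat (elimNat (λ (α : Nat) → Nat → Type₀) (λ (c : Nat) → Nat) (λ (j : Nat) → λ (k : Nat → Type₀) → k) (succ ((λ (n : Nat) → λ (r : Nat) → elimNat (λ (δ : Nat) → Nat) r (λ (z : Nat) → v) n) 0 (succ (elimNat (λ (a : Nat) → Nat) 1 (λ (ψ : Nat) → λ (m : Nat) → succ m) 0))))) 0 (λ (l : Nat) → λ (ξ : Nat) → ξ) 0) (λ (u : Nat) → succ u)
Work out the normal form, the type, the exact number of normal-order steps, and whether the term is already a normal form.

normal form:
  0
the term's type:
  Nat
reduction steps (normal order): 2
already normal: no
first contracted redex: a beta-redex


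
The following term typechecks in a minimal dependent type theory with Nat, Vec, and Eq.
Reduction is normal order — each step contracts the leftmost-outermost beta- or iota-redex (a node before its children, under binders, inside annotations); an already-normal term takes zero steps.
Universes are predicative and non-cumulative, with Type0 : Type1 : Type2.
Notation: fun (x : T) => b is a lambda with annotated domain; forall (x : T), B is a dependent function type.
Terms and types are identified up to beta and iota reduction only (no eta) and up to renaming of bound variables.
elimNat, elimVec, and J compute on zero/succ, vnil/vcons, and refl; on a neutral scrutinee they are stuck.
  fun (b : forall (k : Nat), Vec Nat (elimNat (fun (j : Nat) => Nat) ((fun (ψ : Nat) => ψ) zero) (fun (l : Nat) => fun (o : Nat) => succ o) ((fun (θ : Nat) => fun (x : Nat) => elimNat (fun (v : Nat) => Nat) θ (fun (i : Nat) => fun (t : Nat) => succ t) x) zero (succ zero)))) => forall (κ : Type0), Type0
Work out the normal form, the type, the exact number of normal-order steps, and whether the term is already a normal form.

resulting normal form:
  fun (b : forall (k : Nat), Vec Nat (succ zero)) => forall (j : Type0), Type0
the term's type:
  forall (b : forall (k : Nat), Vec Nat (succ zero)), Type1
steps to reach normal form (normal order): 11
already normal: no
first redex: a beta-redex


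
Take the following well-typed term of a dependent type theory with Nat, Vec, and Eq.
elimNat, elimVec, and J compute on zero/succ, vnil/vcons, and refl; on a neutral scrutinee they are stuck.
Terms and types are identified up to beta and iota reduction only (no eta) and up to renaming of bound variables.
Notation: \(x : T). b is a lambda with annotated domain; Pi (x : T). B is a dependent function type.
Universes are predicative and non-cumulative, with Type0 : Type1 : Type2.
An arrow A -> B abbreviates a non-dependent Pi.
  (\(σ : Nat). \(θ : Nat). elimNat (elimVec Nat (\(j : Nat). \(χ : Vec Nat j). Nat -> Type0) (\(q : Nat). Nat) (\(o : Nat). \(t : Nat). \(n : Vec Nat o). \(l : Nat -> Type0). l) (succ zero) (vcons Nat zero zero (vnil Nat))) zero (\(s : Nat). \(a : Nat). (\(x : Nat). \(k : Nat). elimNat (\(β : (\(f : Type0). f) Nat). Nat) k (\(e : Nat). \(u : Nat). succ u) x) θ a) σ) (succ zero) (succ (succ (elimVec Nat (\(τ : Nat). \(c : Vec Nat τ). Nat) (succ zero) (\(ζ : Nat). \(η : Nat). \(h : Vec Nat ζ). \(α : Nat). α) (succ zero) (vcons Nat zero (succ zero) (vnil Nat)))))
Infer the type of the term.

inferred type:
  Nat


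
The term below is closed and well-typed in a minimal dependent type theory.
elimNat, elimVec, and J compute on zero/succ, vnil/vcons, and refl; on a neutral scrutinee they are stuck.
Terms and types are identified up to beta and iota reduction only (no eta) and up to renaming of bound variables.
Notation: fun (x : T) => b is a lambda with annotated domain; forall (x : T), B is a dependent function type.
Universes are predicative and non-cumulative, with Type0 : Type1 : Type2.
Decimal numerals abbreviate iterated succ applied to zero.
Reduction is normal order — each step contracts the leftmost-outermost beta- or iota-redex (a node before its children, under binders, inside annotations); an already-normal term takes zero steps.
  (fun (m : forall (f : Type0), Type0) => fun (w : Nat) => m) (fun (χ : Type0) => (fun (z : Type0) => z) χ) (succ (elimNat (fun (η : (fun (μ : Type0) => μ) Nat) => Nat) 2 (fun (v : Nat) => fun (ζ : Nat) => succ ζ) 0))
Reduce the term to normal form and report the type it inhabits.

reduced normal form:
  fun (m : Type0) => m
inferred type:
  forall (m : Type0), Type0
observation: reduction starts at a beta-redex, and 3 normal-order steps reach the normal form.


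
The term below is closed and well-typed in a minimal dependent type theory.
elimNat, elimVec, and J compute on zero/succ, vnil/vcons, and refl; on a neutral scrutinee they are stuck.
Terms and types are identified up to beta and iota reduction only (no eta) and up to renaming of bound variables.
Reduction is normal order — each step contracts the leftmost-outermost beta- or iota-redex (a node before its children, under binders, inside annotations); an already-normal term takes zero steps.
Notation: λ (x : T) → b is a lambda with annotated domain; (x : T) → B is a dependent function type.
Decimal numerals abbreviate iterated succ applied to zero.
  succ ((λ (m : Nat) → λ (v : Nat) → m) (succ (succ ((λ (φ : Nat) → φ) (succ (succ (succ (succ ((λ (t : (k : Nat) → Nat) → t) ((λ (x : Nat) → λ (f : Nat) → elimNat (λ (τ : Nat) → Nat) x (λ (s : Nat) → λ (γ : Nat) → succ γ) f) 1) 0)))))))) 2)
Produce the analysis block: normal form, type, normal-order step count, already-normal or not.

reduced normal form:
  8
inferred type:
  Nat
normal-order step count: 7
started in normal form: no
first contracted redex: a beta-redex


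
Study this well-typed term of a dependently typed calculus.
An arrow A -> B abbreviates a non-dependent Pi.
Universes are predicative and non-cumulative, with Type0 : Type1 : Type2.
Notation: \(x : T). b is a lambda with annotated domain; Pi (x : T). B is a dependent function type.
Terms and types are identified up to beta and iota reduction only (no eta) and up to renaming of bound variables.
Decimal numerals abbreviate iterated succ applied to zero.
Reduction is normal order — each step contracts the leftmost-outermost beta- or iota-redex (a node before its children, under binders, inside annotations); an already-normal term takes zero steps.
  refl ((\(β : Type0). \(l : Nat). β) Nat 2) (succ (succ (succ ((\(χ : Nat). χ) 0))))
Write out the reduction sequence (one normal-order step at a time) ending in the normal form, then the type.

normal-order reduction sequence:
  refl ((\(β : Type0). \(l : Nat). β) Nat 2) (succ (succ (succ ((\(χ : Nat). χ) 0))))
  ~> refl ((\(β : Nat). Nat) 2) (succ (succ (succ ((\(l : Nat). l) 0))))
  ~> refl Nat (succ (succ (succ ((\(β : Nat). β) 0))))
  ~> refl Nat 3
type:
  Eq Nat 3 3


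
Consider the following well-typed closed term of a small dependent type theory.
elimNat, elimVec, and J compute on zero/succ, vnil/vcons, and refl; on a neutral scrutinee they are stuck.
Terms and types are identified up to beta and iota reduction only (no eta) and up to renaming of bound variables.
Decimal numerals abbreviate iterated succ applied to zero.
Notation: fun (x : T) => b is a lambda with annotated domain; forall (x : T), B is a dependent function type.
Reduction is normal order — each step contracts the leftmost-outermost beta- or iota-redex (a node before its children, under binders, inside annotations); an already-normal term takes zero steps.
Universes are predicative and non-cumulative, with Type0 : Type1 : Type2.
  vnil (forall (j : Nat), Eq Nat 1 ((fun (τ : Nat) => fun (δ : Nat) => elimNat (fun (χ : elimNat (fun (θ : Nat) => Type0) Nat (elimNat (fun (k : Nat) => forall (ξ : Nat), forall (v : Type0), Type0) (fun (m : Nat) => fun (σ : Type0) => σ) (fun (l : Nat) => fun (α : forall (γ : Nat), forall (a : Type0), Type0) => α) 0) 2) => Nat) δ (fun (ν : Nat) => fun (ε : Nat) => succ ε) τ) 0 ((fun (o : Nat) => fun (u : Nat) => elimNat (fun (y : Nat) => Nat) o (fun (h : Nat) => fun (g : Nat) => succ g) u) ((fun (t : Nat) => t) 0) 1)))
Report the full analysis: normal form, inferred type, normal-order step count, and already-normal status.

reduced normal form:
  vnil (forall (j : Nat), Eq Nat 1 1)
the term's type:
  Vec (forall (j : Nat), Eq Nat 1 1) 0
reduction steps (normal order): 10
already normal: no
first redex: a beta-redex


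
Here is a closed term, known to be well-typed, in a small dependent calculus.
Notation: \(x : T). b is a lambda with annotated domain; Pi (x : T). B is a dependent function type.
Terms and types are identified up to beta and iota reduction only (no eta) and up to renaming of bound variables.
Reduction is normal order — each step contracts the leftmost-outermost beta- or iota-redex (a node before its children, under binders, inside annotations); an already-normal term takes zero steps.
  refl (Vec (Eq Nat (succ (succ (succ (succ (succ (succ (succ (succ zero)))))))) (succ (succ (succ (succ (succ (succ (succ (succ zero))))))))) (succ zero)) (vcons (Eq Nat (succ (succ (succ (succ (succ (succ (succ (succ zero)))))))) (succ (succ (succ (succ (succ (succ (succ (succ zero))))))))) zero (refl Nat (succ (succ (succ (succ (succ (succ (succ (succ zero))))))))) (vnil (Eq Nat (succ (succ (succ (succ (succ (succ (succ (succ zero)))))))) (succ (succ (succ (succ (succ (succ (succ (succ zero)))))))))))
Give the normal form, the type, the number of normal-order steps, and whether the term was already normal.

resulting normal form:
  refl (Vec (Eq Nat (succ (succ (succ (succ (succ (succ (succ (succ zero)))))))) (succ (succ (succ (succ (succ (succ (succ (succ zero))))))))) (succ zero)) (vcons (Eq Nat (succ (succ (succ (succ (succ (succ (succ (succ zero)))))))) (succ (succ (succ (succ (succ (succ (succ (succ zero))))))))) zero (refl Nat (succ (succ (succ (succ (succ (succ (succ (succ zero))))))))) (vnil (Eq Nat (succ (succ (succ (succ (succ (succ (succ (succ zero)))))))) (succ (succ (succ (succ (succ (succ (succ (succ zero)))))))))))
the term's type:
  Eq (Vec (Eq Nat (succ (succ (succ (succ (succ (succ (succ (succ zero)))))))) (succ (succ (succ (succ (succ (succ (succ (succ zero))))))))) (succ zero)) (vcons (Eq Nat (succ (succ (succ (succ (succ (succ (succ (succ zero)))))))) (succ (succ (succ (succ (succ (succ (succ (succ zero))))))))) zero (refl Nat (succ (succ (succ (succ (succ (succ (succ (succ zero))))))))) (vnil (Eq Nat (succ (succ (succ (succ (succ (succ (succ (succ zero)))))))) (succ (succ (succ (succ (succ (succ (succ (succ zero))))))))))) (vcons (Eq Nat (succ (succ (succ (succ (succ (succ (succ (succ zero)))))))) (succ (succ (succ (succ (succ (succ (succ (succ zero))))))))) zero (refl Nat (succ (succ (succ (succ (succ (succ (succ (succ zero))))))))) (vnil (Eq Nat (succ (succ (succ (succ (succ (succ (succ (succ zero)))))))) (succ (succ (succ (succ (succ (succ (succ (succ zero)))))))))))
steps to reach normal form (normal order): 0
already normal: yes


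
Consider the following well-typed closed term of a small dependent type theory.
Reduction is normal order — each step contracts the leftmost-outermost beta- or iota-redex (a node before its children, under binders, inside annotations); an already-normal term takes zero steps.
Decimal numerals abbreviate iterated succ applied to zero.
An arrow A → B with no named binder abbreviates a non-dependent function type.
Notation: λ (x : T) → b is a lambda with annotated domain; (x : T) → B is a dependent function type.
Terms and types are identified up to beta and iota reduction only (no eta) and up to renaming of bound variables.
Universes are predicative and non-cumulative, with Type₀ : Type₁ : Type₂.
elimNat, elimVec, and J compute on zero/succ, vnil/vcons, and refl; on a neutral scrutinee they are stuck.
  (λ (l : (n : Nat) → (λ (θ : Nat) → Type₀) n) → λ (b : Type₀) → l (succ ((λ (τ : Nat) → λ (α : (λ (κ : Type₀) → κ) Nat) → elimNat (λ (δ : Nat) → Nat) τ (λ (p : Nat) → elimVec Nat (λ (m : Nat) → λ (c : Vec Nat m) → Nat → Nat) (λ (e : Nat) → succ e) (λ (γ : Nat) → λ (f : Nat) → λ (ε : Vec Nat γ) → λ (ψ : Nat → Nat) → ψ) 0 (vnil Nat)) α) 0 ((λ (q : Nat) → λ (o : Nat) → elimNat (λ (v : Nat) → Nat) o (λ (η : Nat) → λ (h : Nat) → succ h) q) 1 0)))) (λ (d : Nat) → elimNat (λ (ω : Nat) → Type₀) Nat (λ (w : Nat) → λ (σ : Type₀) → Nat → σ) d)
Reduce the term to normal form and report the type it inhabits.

normal form:
  λ (l : Type₀) → Nat → Nat → Nat
the term's type:
  Type₀ → Type₀


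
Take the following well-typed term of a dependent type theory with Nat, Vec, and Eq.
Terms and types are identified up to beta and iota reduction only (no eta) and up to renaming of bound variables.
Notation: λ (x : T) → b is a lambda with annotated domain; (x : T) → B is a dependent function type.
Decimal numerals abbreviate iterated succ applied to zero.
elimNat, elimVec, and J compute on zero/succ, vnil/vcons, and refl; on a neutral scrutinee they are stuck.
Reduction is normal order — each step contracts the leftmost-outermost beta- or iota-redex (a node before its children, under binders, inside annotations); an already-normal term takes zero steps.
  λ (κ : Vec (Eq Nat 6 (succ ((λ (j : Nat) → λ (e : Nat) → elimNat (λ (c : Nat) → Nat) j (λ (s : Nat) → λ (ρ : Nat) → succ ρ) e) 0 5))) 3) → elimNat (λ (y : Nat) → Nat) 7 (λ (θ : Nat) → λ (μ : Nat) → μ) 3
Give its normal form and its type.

reduced normal form:
  λ (κ : Vec (Eq Nat 6 6) 3) → 7
inferred type:
  (κ : Vec (Eq Nat 6 6) 3) → Nat
observation: the first redex contracted is a beta-redex; the normal form is reached in 28 normal-order steps.


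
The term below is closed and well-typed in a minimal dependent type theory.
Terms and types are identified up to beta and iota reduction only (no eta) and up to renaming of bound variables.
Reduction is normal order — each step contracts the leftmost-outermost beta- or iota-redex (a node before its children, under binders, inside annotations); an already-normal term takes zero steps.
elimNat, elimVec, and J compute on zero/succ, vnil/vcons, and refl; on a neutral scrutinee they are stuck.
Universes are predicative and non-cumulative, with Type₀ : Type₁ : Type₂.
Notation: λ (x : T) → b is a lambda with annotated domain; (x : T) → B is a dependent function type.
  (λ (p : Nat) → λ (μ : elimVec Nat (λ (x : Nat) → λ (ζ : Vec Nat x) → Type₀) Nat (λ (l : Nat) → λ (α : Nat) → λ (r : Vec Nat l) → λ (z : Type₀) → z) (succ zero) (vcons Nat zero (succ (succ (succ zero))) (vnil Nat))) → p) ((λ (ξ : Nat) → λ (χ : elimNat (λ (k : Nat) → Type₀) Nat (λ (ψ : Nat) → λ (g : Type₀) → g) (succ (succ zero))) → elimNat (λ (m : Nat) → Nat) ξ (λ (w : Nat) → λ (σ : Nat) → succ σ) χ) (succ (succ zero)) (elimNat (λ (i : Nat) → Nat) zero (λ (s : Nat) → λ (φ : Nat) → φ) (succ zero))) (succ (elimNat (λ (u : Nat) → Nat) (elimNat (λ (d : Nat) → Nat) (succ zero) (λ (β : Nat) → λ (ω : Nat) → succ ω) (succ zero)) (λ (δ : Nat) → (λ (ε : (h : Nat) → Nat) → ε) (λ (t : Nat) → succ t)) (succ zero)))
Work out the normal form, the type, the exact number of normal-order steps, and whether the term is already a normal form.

reduced normal form:
  succ (succ zero)
inferred type:
  Nat
reduction steps (normal order): 9
started in normal form: no
first contracted redex: a beta-redex


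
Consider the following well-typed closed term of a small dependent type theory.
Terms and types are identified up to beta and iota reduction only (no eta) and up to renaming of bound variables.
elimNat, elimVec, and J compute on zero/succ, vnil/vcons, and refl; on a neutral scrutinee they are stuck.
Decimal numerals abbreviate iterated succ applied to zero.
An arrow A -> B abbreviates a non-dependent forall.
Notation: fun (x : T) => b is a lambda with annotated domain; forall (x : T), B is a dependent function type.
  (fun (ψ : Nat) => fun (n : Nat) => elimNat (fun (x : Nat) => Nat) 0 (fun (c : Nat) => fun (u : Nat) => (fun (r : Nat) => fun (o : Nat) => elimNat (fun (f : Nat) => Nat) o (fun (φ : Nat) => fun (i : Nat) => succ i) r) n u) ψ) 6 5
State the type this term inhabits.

inferred type:
  Nat


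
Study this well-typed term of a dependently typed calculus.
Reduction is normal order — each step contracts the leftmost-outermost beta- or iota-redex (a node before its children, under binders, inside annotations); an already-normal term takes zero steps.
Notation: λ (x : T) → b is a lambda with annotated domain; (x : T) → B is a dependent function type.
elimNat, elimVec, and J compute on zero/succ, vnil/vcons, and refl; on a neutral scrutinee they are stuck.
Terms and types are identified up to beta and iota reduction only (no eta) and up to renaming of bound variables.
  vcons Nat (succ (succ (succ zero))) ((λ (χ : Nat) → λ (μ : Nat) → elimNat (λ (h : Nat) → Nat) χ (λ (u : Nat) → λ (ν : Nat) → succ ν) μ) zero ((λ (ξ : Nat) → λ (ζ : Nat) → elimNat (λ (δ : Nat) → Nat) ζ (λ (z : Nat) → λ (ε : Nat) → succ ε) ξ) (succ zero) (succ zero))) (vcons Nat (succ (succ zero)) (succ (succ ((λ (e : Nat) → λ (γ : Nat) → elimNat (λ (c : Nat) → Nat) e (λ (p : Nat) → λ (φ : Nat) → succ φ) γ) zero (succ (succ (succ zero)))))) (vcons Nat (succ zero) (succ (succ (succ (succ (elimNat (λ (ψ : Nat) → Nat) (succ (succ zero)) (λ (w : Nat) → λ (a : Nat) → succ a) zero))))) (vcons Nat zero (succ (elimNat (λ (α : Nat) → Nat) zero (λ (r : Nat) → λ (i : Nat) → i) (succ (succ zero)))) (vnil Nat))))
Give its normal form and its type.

resulting normal form:
  vcons Nat (succ (succ (succ zero))) (succ (succ zero)) (vcons Nat (succ (succ zero)) (succ (succ (succ (succ (succ zero))))) (vcons Nat (succ zero) (succ (succ (succ (succ (succ (succ zero)))))) (vcons Nat zero (succ zero) (vnil Nat))))
inferred type:
  Vec Nat (succ (succ (succ (succ zero))))


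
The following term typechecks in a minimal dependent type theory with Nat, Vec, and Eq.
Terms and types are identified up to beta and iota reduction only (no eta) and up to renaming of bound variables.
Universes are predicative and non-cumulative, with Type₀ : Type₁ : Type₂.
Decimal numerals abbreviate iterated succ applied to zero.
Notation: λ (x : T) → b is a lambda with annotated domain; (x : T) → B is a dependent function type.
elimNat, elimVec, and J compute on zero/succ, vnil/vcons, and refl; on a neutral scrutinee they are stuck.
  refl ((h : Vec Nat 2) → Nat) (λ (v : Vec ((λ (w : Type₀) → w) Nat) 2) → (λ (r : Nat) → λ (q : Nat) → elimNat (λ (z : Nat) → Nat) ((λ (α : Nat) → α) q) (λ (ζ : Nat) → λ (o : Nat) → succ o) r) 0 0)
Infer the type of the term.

inferred type:
  Eq ((h : Vec Nat 2) → Nat) (λ (v : Vec Nat 2) → 0) (λ (w : Vec Nat 2) → 0)


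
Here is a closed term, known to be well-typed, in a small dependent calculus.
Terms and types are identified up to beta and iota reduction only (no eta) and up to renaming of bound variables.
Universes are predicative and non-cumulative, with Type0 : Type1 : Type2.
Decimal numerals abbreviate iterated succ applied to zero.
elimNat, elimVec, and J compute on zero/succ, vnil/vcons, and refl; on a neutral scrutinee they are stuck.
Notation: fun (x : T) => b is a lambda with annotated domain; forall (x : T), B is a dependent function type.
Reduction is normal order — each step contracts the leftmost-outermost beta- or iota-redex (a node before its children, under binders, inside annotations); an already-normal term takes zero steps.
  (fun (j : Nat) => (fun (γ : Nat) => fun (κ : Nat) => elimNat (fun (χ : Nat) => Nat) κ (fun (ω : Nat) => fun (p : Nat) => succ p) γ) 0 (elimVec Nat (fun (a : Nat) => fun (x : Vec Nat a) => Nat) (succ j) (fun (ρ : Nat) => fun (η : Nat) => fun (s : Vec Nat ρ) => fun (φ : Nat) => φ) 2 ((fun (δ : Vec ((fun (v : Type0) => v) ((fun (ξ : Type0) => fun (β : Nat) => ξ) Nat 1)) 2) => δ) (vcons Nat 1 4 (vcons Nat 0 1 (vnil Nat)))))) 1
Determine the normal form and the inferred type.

resulting normal form:
  2
inferred type:
  Nat
observation: contracting a beta-redex first, the term normalizes in 16 steps.


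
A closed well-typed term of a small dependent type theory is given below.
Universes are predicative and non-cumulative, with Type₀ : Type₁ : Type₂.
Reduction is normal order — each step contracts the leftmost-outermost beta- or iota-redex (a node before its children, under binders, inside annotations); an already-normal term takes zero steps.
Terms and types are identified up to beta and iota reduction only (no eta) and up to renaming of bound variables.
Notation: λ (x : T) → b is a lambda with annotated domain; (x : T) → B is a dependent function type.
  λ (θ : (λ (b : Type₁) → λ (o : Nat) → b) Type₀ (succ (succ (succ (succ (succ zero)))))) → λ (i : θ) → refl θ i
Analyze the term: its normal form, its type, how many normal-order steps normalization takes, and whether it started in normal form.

resulting normal form:
  λ (θ : Type₀) → λ (b : θ) → refl θ b
the term's type:
  (θ : Type₀) → (b : θ) → Eq θ b b
steps to reach normal form (normal order): 2
already normal: no
first redex: a beta-redex


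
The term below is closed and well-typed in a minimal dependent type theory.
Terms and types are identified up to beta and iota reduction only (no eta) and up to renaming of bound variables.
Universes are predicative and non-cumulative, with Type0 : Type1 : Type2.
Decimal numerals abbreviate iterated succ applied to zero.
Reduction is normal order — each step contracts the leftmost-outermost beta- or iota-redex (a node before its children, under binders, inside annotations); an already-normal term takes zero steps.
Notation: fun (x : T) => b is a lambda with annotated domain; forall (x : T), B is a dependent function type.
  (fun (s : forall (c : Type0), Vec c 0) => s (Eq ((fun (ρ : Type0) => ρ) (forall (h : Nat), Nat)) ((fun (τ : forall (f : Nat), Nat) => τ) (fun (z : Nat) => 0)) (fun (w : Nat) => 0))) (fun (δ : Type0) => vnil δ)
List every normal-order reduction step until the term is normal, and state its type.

normal-order reduction:
  (fun (s : forall (c : Type0), Vec c 0) => s (Eq ((fun (ρ : Type0) => ρ) (forall (h : Nat), Nat)) ((fun (τ : forall (f : Nat), Nat) => τ) (fun (z : Nat) => 0)) (fun (w : Nat) => 0))) (fun (δ : Type0) => vnil δ)
  ~> (fun (s : Type0) => vnil s) (Eq ((fun (c : Type0) => c) (forall (ρ : Nat), Nat)) ((fun (h : forall (τ : Nat), Nat) => h) (fun (f : Nat) => 0)) (fun (z : Nat) => 0))
  ~> vnil (Eq ((fun (s : Type0) => s) (forall (c : Nat), Nat)) ((fun (ρ : forall (h : Nat), Nat) => ρ) (fun (τ : Nat) => 0)) (fun (f : Nat) => 0))
  ~> vnil (Eq (forall (s : Nat), Nat) ((fun (c : forall (ρ : Nat), Nat) => c) (fun (h : Nat) => 0)) (fun (τ : Nat) => 0))
  ~> vnil (Eq (forall (s : Nat), Nat) (fun (c : Nat) => 0) (fun (ρ : Nat) => 0))
the term's type:
  Vec (Eq (forall (s : Nat), Nat) (fun (c : Nat) => 0) (fun (ρ : Nat) => 0)) 0


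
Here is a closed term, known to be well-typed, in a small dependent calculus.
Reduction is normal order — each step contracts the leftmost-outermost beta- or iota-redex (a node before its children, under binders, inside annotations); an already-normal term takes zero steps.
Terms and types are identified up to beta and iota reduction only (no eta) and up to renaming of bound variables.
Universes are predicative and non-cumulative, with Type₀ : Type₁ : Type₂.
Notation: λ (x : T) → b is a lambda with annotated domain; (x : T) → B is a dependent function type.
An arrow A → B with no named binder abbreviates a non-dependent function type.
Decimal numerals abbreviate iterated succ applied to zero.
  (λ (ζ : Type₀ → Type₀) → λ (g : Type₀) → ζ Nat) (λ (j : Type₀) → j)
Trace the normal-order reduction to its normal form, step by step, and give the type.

normal-order reduction:
  (λ (ζ : Type₀ → Type₀) → λ (g : Type₀) → ζ Nat) (λ (j : Type₀) → j)
  ~> λ (ζ : Type₀) → (λ (g : Type₀) → g) Nat
  ~> λ (ζ : Type₀) → Nat
inferred type:
  Type₀ → Type₀
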